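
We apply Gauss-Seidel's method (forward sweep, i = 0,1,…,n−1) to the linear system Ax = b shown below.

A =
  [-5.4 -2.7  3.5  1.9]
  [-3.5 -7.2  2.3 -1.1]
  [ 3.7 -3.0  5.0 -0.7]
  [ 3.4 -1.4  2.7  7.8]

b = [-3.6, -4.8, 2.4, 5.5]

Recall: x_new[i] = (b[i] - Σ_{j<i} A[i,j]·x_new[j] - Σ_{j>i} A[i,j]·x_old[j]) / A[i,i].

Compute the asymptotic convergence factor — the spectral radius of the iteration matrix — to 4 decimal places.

A = D + L + U where D = diag(-5.4, -7.2, 5, 7.8).
GS T = -(D+L)⁻¹U: row 0 first, T[0,3] = -(1.9)/(-5.4) = +0.3519; later rows by forward substitution.
  T[0,:] = [+0.0000, -0.5000, +0.6481, +0.3519]
  T[1,:] = [+0.0000, +0.2431, +0.0044, -0.3238]
  T[2,:] = [+0.0000, +0.5158, -0.4770, -0.3147]
  T[3,:] = [+0.0000, +0.0830, -0.1166, -0.1026]
moduli |λ_i(T)| = 0.5044, 0.2463, 0.0784, 0.0000.
spectral radius ρ = 0.5044; 0.5044 < 1 ⇒ converges.

0.5044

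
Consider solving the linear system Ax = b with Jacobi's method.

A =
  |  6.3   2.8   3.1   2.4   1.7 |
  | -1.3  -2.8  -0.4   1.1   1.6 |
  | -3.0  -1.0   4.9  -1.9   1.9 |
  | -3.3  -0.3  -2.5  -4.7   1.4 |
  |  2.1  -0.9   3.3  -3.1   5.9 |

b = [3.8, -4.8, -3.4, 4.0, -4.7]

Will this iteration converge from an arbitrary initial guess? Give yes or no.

Split A = D + L + U, D = diag(6.3, -2.8, 4.9, -4.7, 5.9).
Jacobi T = -D⁻¹(L+U): T[4,3] = -(-3.1)/(5.9) = +0.5254; T[4,4] = 0.
  T[0,:] = [+0.0000, -0.4444, -0.4921, -0.3810, -0.2698]
  T[1,:] = [-0.4643, +0.0000, -0.1429, +0.3929, +0.5714]
  T[2,:] = [+0.6122, +0.2041, +0.0000, +0.3878, -0.3878]
  T[3,:] = [-0.7021, -0.0638, -0.5319, +0.0000, +0.2979]
  T[4,:] = [-0.3559, +0.1525, -0.5593, +0.5254, +0.0000]
|λ(T)| sorted: 1.1308, 0.6838, 0.6838, 0.3869, 0.0826.
ρ(T) = max|λ| = 1.1308; 1.1308 > 1 ⇒ diverges.

no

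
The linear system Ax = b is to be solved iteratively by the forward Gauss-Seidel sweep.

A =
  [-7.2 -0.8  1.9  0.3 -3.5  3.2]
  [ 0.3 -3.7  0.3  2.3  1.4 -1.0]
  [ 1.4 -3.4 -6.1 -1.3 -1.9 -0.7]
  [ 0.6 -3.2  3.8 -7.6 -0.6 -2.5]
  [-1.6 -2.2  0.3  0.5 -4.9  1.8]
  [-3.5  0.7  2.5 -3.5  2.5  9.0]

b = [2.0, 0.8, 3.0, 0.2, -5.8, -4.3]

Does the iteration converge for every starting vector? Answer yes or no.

yes

Let D = diag(-7.2, -3.7, -6.1, -7.6, -4.9, 9); L, U the strict triangles.
GS T = -(D+L)⁻¹U: row 0 first, T[0,1] = -(-0.8)/(-7.2) = -0.1111; later rows by forward substitution.
  T[0,:] = [+0.0000 -0.1111 +0.2639 +0.0417 -0.4861 +0.4444]
  T[1,:] = [+0.0000 -0.0090 +0.1025 +0.6250 +0.3390 -0.2342]
  T[2,:] = [+0.0000 -0.0205 +0.0034 -0.5519 -0.6120 +0.1178]
  T[3,:] = [+0.0000 -0.0152 -0.0206 -0.5358 -0.5660 -0.1363]
  T[4,:] = [+0.0000 +0.0375 -0.1341 -0.3827 -0.0887 +0.3207]
  T[5,:] = [+0.0000 -0.0532 +0.1229 +0.0188 -0.2409 +0.0162]
|eigenvalues of T|: 0.9239, 0.2519, 0.2519, 0.0192, 0.0192, 0.0000.
ρ = 0.9239; 0.9239 < 1 ⇒ converges.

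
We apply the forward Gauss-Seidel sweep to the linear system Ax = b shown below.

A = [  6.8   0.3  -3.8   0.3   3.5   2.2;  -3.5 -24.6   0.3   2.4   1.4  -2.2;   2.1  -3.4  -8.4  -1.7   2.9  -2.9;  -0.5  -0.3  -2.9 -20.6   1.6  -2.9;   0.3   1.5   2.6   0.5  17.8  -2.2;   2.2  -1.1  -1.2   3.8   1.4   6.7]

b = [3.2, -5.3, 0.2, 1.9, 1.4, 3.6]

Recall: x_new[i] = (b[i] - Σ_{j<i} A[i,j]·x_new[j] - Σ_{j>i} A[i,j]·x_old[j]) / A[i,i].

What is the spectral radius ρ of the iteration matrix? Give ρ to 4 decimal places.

Split A = D + L + U, D = diag(6.8, -24.6, -8.4, -20.6, 17.8, 6.7).
GS T = -(D+L)⁻¹U: row 0 first, T[0,4] = -(3.5)/(6.8) = -0.5147; later rows by forward substitution.
  T[0,:] = [+0.0000, -0.0441, +0.5588, -0.0441, -0.5147, -0.3235]
  T[1,:] = [+0.0000, +0.0063, -0.0673, +0.1038, +0.1301, -0.0434]
  T[2,:] = [+0.0000, -0.0136, +0.1670, -0.2554, +0.1639, -0.4086]
  T[3,:] = [+0.0000, +0.0029, -0.0361, +0.0355, +0.0652, -0.0748]
  T[4,:] = [+0.0000, +0.0021, -0.0271, +0.0283, -0.0281, +0.1945]
  T[5,:] = [+0.0000, +0.0110, -0.1385, -0.0403, +0.1886, +0.0277]
moduli |λ_i(T)| = 0.3708, 0.2984, 0.1058, 0.0293, 0.0010, 0.0000.
ρ = 0.3708; 0.3708 < 1, so it converges for any x₀.

0.3708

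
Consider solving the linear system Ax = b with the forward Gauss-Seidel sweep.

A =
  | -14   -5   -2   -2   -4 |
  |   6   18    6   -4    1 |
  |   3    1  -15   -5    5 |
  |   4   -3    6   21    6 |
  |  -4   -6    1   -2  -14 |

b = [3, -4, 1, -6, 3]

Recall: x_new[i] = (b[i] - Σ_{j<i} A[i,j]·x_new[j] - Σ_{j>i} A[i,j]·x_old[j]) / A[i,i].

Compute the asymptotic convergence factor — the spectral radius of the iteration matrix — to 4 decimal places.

0.5125

Write A = D+L+U with D = diag(-14, 18, -15, 21, -14).
Gauss-Seidel: T = -(D+L)⁻¹U, row 0 first, T[0,2] = -(-2)/(-14) = -0.1429; later rows by forward substitution.
  T[0,:] = [+0.0000 -0.3571 -0.1429 -0.1429 -0.2857]
  T[1,:] = [+0.0000 +0.1190 -0.2857 +0.2698 +0.0397]
  T[2,:] = [+0.0000 -0.0635 -0.0476 -0.3439 +0.2788]
  T[3,:] = [+0.0000 +0.1032 -0.0000 +0.1640 -0.3053]
  T[4,:] = [+0.0000 +0.0317 +0.1599 -0.1228 +0.1282]
|eigenvalues of T|: 0.5125, 0.1930, 0.1930, 0.1696, 0.0000.
ρ = 0.5125; 0.5125 < 1 ⇒ converges.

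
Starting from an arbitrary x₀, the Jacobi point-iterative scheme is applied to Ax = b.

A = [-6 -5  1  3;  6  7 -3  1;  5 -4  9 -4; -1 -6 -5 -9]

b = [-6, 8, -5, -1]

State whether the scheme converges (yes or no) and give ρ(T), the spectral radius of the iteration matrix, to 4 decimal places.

no, ρ = 1.1641

Diagonal D = diag(-6, 7, 9, -9); L, U strict lower/upper.
Jacobi: T = -D⁻¹(L+U), T[1,0] = -(6)/(7) = -0.8571; T[1,1] = 0.
  T[0,:] = [+0.0000, -0.8333, +0.1667, +0.5000]
  T[1,:] = [-0.8571, +0.0000, +0.4286, -0.1429]
  T[2,:] = [-0.5556, +0.4444, +0.0000, +0.4444]
  T[3,:] = [-0.1111, -0.6667, -0.5556, +0.0000]
|roots of det(T-λI)|: 1.1641, 0.8507, 0.6954, 0.6954.
ρ = 1.1641; 1.1641 > 1 ⇒ diverges.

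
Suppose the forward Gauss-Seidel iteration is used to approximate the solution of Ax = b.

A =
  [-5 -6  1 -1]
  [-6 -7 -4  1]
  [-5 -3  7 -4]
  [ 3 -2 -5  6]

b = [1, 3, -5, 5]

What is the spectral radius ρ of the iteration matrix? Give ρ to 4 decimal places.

1.2657

A = D + L + U where D = diag(-5, -7, 7, 6).
Gauss-Seidel: T = -(D+L)⁻¹U, row 0 first, T[0,1] = -(-6)/(-5) = -1.2000; later rows by forward substitution.
  T[0,:] = [+0.0000, -1.2000, +0.2000, -0.2000]
  T[1,:] = [+0.0000, +1.0286, -0.7429, +0.3143]
  T[2,:] = [+0.0000, -0.4163, -0.1755, +0.5633]
  T[3,:] = [+0.0000, +0.5959, -0.4939, +0.6741]
moduli |λ_i(T)| = 1.2657, 0.5453, 0.2838, 0.0000.
spectral radius ρ = 1.2657; 1.2657 > 1, so it fails to converge.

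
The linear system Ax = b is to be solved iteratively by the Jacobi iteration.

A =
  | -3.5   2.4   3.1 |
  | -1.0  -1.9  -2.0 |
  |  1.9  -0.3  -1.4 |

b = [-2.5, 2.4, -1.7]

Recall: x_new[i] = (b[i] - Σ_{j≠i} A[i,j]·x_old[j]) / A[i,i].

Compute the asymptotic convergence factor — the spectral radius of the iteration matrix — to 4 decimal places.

1.3171

A = D + L + U where D = diag(-3.5, -1.9, -1.4).
Jacobi: T = -D⁻¹(L+U), T[0,1] = -(2.4)/(-3.5) = +0.6857; T[0,0] = 0.
  T[0,:] = [+0.0000, +0.6857, +0.8857]
  T[1,:] = [-0.5263, +0.0000, -1.0526]
  T[2,:] = [+1.3571, -0.2143, +0.0000]
|λ(T)| sorted: 1.3171, 0.8173, 0.8173.
ρ(T) = max|λ| = 1.3171; 1.3171 > 1 ⇒ diverges.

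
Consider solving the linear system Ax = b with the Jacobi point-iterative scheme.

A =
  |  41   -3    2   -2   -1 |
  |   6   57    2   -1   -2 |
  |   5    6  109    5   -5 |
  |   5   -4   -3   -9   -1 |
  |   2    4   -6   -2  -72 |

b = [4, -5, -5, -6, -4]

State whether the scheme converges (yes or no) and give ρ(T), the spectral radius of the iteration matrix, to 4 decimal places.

yes, ρ = 0.2311

Split A = D + L + U, D = diag(41, 57, 109, -9, -72).
T_J = -D⁻¹(L+U): T[2,1] = -(6)/(109) = -0.0550; T[2,2] = 0.
  T[0,:] = [+0.0000 +0.0732 -0.0488 +0.0488 +0.0244]
  T[1,:] = [-0.1053 +0.0000 -0.0351 +0.0175 +0.0351]
  T[2,:] = [-0.0459 -0.0550 +0.0000 -0.0459 +0.0459]
  T[3,:] = [+0.5556 -0.4444 -0.3333 +0.0000 -0.1111]
  T[4,:] = [+0.0278 +0.0556 -0.0833 -0.0278 +0.0000]
|eigenvalues of T|: 0.2311, 0.1564, 0.1564, 0.0699, 0.0699.
spectral radius ρ = 0.2311; 0.2311 < 1: convergent.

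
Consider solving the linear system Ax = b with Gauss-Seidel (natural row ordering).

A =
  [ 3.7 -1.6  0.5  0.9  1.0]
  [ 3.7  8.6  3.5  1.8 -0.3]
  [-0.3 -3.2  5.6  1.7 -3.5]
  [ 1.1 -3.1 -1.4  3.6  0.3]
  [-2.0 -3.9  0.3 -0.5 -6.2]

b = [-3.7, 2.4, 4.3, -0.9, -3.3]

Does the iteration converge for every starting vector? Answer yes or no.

A = D + L + U where D = diag(3.7, 8.6, 5.6, 3.6, -6.2).
GS T = -(D+L)⁻¹U: row 0 first, T[0,3] = -(0.9)/(3.7) = -0.2432; later rows by forward substitution.
  T[0,:] = [+0.0000 +0.4324 -0.1351 -0.2432 -0.2703]
  T[1,:] = [+0.0000 -0.1860 -0.3488 -0.1047 +0.1512]
  T[2,:] = [+0.0000 -0.0831 -0.2066 -0.3764 +0.6969]
  T[3,:] = [+0.0000 -0.3247 -0.3394 -0.1622 +0.4004]
  T[4,:] = [+0.0000 -0.0003 +0.2804 +0.1392 -0.0065]
eigenvalue magnitudes: 0.9353, 0.3473, 0.0665, 0.0665, 0.0000.
ρ(T) = max|λ| = 0.9353; 0.9353 < 1 ⇒ converges.

yes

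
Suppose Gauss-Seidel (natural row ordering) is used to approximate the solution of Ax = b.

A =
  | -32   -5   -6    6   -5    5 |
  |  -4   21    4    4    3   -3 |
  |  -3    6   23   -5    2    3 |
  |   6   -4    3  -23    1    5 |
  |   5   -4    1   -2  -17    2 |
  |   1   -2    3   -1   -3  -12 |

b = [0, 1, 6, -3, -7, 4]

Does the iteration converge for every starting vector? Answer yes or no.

yes

Write A = D+L+U with D = diag(-32, 21, 23, -23, -17, -12).
T_GS = -(D+L)⁻¹U: row 0 first, T[0,1] = -(-5)/(-32) = -0.1562; later rows by forward substitution.
  T[0,:] = [+0.0000  -0.1562  -0.1875  +0.1875  -0.1562  +0.1562]
  T[1,:] = [+0.0000  -0.0298  -0.2262  -0.1548  -0.1726  +0.1726]
  T[2,:] = [+0.0000  -0.0126  +0.0345  +0.2822  -0.0623  -0.1551]
  T[3,:] = [+0.0000  -0.0372  -0.0051  +0.1126  +0.0246  +0.2079]
  T[4,:] = [+0.0000  -0.0353  +0.0007  +0.0949  -0.0119  +0.0894]
  T[5,:] = [+0.0000  +0.0007  +0.0310  +0.0789  +0.0011  -0.0942]
|eigenvalues of T|: 0.2492, 0.1224, 0.1224, 0.0272, 0.0272, 0.0000.
ρ(T) = max|λ| = 0.2492; 0.2492 < 1: convergent.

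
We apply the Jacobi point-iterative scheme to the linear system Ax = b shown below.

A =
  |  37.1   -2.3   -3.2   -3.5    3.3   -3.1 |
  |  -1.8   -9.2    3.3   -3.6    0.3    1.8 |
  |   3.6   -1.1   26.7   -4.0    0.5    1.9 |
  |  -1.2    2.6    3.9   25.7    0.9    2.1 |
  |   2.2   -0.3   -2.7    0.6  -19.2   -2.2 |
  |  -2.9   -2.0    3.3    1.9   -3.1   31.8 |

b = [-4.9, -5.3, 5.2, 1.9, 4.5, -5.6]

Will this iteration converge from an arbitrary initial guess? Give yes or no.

yes

Split A = D + L + U, D = diag(37.1, -9.2, 26.7, 25.7, -19.2, 31.8).
Jacobi: T = -D⁻¹(L+U), T[3,1] = -(2.6)/(25.7) = -0.1012; T[3,3] = 0.
  T[0,:] = [+0.0000, +0.0620, +0.0863, +0.0943, -0.0889, +0.0836]
  T[1,:] = [-0.1957, +0.0000, +0.3587, -0.3913, +0.0326, +0.1957]
  T[2,:] = [-0.1348, +0.0412, +0.0000, +0.1498, -0.0187, -0.0712]
  T[3,:] = [+0.0467, -0.1012, -0.1518, +0.0000, -0.0350, -0.0817]
  T[4,:] = [+0.1146, -0.0156, -0.1406, +0.0312, +0.0000, -0.1146]
  T[5,:] = [+0.0912, +0.0629, -0.1038, -0.0597, +0.0975, +0.0000]
|λ(T)| sorted: 0.2095, 0.1757, 0.1757, 0.1342, 0.1342, 0.0821.
ρ = 0.2095; 0.2095 < 1 ⇒ converges.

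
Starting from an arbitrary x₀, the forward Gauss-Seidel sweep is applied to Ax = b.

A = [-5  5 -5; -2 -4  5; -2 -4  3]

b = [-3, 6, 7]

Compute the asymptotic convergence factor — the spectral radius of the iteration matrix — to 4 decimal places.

Write A = D+L+U with D = diag(-5, -4, 3).
GS T = -(D+L)⁻¹U: row 0 first, T[0,1] = -(5)/(-5) = +1.0000; later rows by forward substitution.
  T[0,:] = [+0.0000 +1.0000 -1.0000]
  T[1,:] = [+0.0000 -0.5000 +1.7500]
  T[2,:] = [+0.0000 +0.0000 +1.6667]
eigenvalue magnitudes: 1.6667, 0.5000, 0.0000.
ρ(T) = max|λ| = 1.6667; 1.6667 > 1: divergent.

1.6667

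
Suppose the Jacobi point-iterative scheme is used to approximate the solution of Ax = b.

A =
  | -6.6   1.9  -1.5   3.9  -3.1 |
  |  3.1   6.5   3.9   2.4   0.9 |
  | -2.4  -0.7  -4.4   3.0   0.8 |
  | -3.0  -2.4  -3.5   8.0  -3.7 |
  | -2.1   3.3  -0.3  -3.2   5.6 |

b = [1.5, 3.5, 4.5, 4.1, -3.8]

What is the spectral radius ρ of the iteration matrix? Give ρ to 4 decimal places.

1.1307

A = D + L + U where D = diag(-6.6, 6.5, -4.4, 8, 5.6).
Jacobi: T = -D⁻¹(L+U), T[1,3] = -(2.4)/(6.5) = -0.3692; T[1,1] = 0.
  T[0,:] = [+0.0000, +0.2879, -0.2273, +0.5909, -0.4697]
  T[1,:] = [-0.4769, +0.0000, -0.6000, -0.3692, -0.1385]
  T[2,:] = [-0.5455, -0.1591, +0.0000, +0.6818, +0.1818]
  T[3,:] = [+0.3750, +0.3000, +0.4375, +0.0000, +0.4625]
  T[4,:] = [+0.3750, -0.5893, +0.0536, +0.5714, +0.0000]
|roots of det(T-λI)|: 1.1307, 0.7620, 0.5947, 0.5947, 0.4310.
ρ(T) = max|λ| = 1.1307; 1.1307 > 1, so it fails to converge.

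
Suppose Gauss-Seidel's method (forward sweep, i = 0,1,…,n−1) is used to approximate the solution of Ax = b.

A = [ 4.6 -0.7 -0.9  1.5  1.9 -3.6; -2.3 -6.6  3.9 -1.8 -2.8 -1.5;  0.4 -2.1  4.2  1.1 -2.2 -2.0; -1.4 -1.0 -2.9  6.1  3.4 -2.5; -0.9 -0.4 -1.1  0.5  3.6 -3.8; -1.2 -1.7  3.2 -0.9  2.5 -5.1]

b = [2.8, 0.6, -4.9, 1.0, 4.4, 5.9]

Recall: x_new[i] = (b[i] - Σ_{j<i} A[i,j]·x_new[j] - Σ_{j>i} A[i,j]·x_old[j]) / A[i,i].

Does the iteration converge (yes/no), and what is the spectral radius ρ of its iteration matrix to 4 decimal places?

Write A = D+L+U with D = diag(4.6, -6.6, 4.2, 6.1, 3.6, -5.1).
Gauss-Seidel: T = -(D+L)⁻¹U, row 0 first, T[0,2] = -(-0.9)/(4.6) = +0.1957; later rows by forward substitution.
  T[0,:] = [+0.0000 +0.1522 +0.1957 -0.3261 -0.4130 +0.7826]
  T[1,:] = [+0.0000 -0.0530 +0.5227 -0.1591 -0.2803 -0.5000]
  T[2,:] = [+0.0000 -0.0410 +0.2427 -0.3104 +0.4230 +0.1517]
  T[3,:] = [+0.0000 +0.0067 +0.2460 -0.2485 -0.4970 +0.5796]
  T[4,:] = [+0.0000 +0.0187 +0.1470 -0.1595 +0.0639 +1.1615]
  T[5,:] = [+0.0000 -0.0359 -0.0393 -0.0994 +0.5751 +0.5448]
moduli |λ_i(T)| = 1.1636, 0.5595, 0.2187, 0.1513, 0.1513, 0.0000.
spectral radius ρ = 1.1636; 1.1636 > 1: divergent.

no, ρ = 1.1636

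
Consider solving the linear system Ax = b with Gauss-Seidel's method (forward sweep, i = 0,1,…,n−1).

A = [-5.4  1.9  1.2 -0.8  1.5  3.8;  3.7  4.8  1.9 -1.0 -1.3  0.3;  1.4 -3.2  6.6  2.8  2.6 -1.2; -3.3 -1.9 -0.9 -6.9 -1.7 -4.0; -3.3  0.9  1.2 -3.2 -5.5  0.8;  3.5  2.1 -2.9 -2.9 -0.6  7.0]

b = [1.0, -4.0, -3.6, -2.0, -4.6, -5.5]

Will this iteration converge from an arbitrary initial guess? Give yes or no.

Write A = D+L+U with D = diag(-5.4, 4.8, 6.6, -6.9, -5.5, 7).
T_GS = -(D+L)⁻¹U: row 0 first, T[0,4] = -(1.5)/(-5.4) = +0.2778; later rows by forward substitution.
  T[0,:] = [+0.0000 +0.3519 +0.2222 -0.1481 +0.2778 +0.7037]
  T[1,:] = [+0.0000 -0.2712 -0.5671 +0.3225 +0.0567 -0.6049]
  T[2,:] = [+0.0000 -0.2061 -0.3221 -0.2364 -0.4254 -0.2608]
  T[3,:] = [+0.0000 -0.0667 +0.0919 +0.0129 -0.3394 -0.7157]
  T[4,:] = [+0.0000 -0.2617 -0.3499 +0.0826 -0.0527 -0.0163]
  T[5,:] = [+0.0000 -0.2300 -0.0663 -0.1082 -0.4772 -0.5763]
moduli |λ_i(T)| = 1.1829, 0.2393, 0.2393, 0.2028, 0.0770, 0.0000.
ρ(T) = max|λ| = 1.1829; 1.1829 > 1: divergent.

no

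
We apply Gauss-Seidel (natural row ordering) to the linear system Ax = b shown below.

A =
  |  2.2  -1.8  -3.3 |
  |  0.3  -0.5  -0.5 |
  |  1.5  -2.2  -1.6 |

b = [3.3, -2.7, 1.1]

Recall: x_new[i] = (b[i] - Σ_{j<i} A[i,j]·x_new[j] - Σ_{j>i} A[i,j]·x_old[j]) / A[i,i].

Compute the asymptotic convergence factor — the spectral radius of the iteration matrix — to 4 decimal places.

Diagonal D = diag(2.2, -0.5, -1.6); L, U strict lower/upper.
T_GS = -(D+L)⁻¹U: row 0 first, T[0,1] = -(-1.8)/(2.2) = +0.8182; later rows by forward substitution.
  T[0,:] = [+0.0000 +0.8182 +1.5000]
  T[1,:] = [+0.0000 +0.4909 -0.1000]
  T[2,:] = [+0.0000 +0.0920 +1.5437]
|λ(T)| sorted: 1.5349, 0.4997, 0.0000.
ρ(T) = max|λ| = 1.5349; 1.5349 > 1 ⇒ diverges.

1.5349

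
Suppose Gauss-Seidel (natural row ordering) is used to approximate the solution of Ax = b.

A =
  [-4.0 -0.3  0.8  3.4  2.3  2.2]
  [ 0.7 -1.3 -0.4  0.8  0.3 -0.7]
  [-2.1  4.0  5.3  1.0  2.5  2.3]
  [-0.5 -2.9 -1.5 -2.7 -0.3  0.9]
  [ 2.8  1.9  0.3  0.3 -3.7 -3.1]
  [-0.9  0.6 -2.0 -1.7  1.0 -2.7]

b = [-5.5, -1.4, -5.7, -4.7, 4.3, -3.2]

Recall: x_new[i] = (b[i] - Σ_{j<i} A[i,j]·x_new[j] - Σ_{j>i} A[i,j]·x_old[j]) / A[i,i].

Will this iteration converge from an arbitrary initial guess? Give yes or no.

no

Let D = diag(-4, -1.3, 5.3, -2.7, -3.7, -2.7); L, U the strict triangles.
T_GS = -(D+L)⁻¹U: row 0 first, T[0,4] = -(2.3)/(-4) = +0.5750; later rows by forward substitution.
  T[0,:] = [+0.0000  -0.0750  +0.2000  +0.8500  +0.5750  +0.5500]
  T[1,:] = [+0.0000  -0.0404  -0.2000  +1.0731  +0.5404  -0.2423]
  T[2,:] = [+0.0000  +0.0008  +0.2302  -0.6618  -0.6517  -0.0332]
  T[3,:] = [+0.0000  +0.0568  +0.0499  -0.9423  -0.4359  +0.5102]
  T[4,:] = [+0.0000  -0.0728  +0.0714  +1.0642  +0.6244  -0.5074]
  T[5,:] = [+0.0000  -0.0473  -0.2866  +1.4328  +0.9169  -0.7217]
|λ(T)| sorted: 1.1984, 0.3842, 0.3842, 0.1312, 0.0058, 0.0000.
spectral radius ρ = 1.1984; 1.1984 > 1, so it fails to converge.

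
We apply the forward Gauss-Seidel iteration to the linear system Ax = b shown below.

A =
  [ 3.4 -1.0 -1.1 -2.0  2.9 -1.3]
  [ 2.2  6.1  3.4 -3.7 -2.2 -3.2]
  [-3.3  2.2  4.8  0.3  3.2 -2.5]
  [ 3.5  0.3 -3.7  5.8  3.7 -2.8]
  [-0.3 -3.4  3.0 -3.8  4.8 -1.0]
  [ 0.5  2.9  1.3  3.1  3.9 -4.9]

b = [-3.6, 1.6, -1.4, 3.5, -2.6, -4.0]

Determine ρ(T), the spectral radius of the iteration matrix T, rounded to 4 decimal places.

Let D = diag(3.4, 6.1, 4.8, 5.8, 4.8, -4.9); L, U the strict triangles.
GS T = -(D+L)⁻¹U: row 0 first, T[0,1] = -(-1)/(3.4) = +0.2941; later rows by forward substitution.
  T[0,:] = [+0.0000 +0.2941 +0.3235 +0.5882 -0.8529 +0.3824]
  T[1,:] = [+0.0000 -0.1061 -0.6741 +0.3944 +0.6683 +0.3867]
  T[2,:] = [+0.0000 +0.2508 +0.5314 +0.1611 -1.5594 +0.6065]
  T[3,:] = [+0.0000 -0.0120 +0.1786 -0.2726 -1.1526 +0.6189]
  T[4,:] = [+0.0000 -0.2230 -0.6479 -0.0004 +0.4822 +0.6171]
  T[5,:] = [+0.0000 -0.1513 -0.6277 +0.1635 -0.4506 +1.3115]
eigenvalue magnitudes: 1.4094, 0.6728, 0.2610, 0.1205, 0.0047, 0.0000.
spectral radius ρ = 1.4094; 1.4094 > 1 ⇒ diverges.

1.4094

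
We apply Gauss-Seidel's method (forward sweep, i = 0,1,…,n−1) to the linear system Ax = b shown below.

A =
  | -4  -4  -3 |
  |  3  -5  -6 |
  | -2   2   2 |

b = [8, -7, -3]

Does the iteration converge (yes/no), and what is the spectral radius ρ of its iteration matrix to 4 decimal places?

no, ρ = 1.2557

A = D + L + U where D = diag(-4, -5, 2).
T_GS = -(D+L)⁻¹U: row 0 first, T[0,1] = -(-4)/(-4) = -1.0000; later rows by forward substitution.
  T[0,:] = [+0.0000 -1.0000 -0.7500]
  T[1,:] = [+0.0000 -0.6000 -1.6500]
  T[2,:] = [+0.0000 -0.4000 +0.9000]
eigenvalue magnitudes: 1.2557, 0.9557, 0.0000.
ρ(T) = max|λ| = 1.2557; 1.2557 > 1 ⇒ diverges.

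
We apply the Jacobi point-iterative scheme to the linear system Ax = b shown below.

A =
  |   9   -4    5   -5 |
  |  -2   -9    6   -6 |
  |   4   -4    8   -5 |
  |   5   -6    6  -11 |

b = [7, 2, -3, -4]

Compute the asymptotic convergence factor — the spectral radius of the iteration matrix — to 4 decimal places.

A = D + L + U where D = diag(9, -9, 8, -11).
Jacobi: T = -D⁻¹(L+U), T[2,3] = -(-5)/(8) = +0.6250; T[2,2] = 0.
  T[0,:] = [+0.0000 +0.4444 -0.5556 +0.5556]
  T[1,:] = [-0.2222 +0.0000 +0.6667 -0.6667]
  T[2,:] = [-0.5000 +0.5000 +0.0000 +0.6250]
  T[3,:] = [+0.4545 -0.5455 +0.5455 +0.0000]
moduli |λ_i(T)| = 1.4579, 0.6201, 0.6201, 0.2192.
ρ = 1.4579; 1.4579 > 1, so it fails to converge.

1.4579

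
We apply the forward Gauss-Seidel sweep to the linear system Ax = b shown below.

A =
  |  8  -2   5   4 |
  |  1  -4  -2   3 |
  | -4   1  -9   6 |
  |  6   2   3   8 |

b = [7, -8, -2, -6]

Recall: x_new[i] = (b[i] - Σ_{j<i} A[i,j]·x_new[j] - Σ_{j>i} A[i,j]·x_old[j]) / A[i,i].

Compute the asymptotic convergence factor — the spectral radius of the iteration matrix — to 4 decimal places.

0.8392

Write A = D+L+U with D = diag(8, -4, -9, 8).
T_GS = -(D+L)⁻¹U: row 0 first, T[0,3] = -(4)/(8) = -0.5000; later rows by forward substitution.
  T[0,:] = [+0.0000  +0.2500  -0.6250  -0.5000]
  T[1,:] = [+0.0000  +0.0625  -0.6562  +0.6250]
  T[2,:] = [+0.0000  -0.1042  +0.2049  +0.9583]
  T[3,:] = [+0.0000  -0.1641  +0.5560  -0.1406]
|roots of det(T-λI)|: 0.8392, 0.5852, 0.1273, 0.0000.
ρ = 0.8392; 0.8392 < 1, so it converges for any x₀.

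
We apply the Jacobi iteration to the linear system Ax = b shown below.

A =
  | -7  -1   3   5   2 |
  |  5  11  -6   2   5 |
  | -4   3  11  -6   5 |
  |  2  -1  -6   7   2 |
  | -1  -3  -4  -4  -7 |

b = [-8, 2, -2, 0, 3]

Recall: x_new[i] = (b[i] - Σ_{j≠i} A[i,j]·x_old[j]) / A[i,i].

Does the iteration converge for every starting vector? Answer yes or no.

no

Let D = diag(-7, 11, 11, 7, -7); L, U the strict triangles.
Jacobi T = -D⁻¹(L+U): T[3,0] = -(2)/(7) = -0.2857; T[3,3] = 0.
  T[0,:] = [+0.0000  -0.1429  +0.4286  +0.7143  +0.2857]
  T[1,:] = [-0.4545  +0.0000  +0.5455  -0.1818  -0.4545]
  T[2,:] = [+0.3636  -0.2727  +0.0000  +0.5455  -0.4545]
  T[3,:] = [-0.2857  +0.1429  +0.8571  +0.0000  -0.2857]
  T[4,:] = [-0.1429  -0.4286  -0.5714  -0.5714  +0.0000]
|eigenvalues of T|: 1.1603, 0.7712, 0.7712, 0.3209, 0.2844.
ρ = 1.1603; 1.1603 > 1: divergent.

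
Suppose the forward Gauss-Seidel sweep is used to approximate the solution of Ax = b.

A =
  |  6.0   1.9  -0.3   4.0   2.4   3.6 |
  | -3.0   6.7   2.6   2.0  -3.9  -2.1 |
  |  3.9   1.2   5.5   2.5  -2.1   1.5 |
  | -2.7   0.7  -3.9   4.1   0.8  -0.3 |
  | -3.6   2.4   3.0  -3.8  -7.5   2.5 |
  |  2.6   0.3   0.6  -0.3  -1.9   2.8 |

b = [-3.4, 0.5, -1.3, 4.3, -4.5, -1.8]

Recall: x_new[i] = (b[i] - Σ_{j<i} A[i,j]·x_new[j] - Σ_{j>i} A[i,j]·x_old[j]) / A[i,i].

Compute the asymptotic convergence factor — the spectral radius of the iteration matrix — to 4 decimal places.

A = D + L + U where D = diag(6, 6.7, 5.5, 4.1, -7.5, 2.8).
T_GS = -(D+L)⁻¹U: row 0 first, T[0,2] = -(-0.3)/(6) = +0.0500; later rows by forward substitution.
  T[0,:] = [+0.0000  -0.3167  +0.0500  -0.6667  -0.4000  -0.6000]
  T[1,:] = [+0.0000  -0.1418  -0.3657  -0.5970  +0.4030  +0.0448]
  T[2,:] = [+0.0000  +0.2555  +0.0443  +0.1484  +0.5775  +0.1430]
  T[3,:] = [+0.0000  +0.0587  +0.1375  -0.1959  +0.0220  -0.1936]
  T[4,:] = [+0.0000  +0.1791  -0.1930  +0.2876  +0.5408  +0.7909]
  T[5,:] = [+0.0000  +0.3823  -0.1330  +0.8254  +0.5738  +1.0377]
|roots of det(T-λI)|: 1.4376, 0.4310, 0.4310, 0.1542, 0.0819, 0.0000.
ρ(T) = max|λ| = 1.4376; 1.4376 > 1 ⇒ diverges.

1.4376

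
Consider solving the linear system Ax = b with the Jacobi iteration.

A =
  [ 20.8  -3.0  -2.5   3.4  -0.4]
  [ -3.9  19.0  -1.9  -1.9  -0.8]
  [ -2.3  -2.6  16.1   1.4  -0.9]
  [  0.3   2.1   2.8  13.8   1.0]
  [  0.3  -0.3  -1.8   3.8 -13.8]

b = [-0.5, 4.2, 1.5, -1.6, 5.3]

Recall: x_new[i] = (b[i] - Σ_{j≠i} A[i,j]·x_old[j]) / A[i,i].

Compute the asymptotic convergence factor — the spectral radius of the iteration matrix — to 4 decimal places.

0.2877

Let D = diag(20.8, 19, 16.1, 13.8, -13.8); L, U the strict triangles.
Jacobi T = -D⁻¹(L+U): T[4,2] = -(-1.8)/(-13.8) = -0.1304; T[4,4] = 0.
  T[0,:] = [+0.0000, +0.1442, +0.1202, -0.1635, +0.0192]
  T[1,:] = [+0.2053, +0.0000, +0.1000, +0.1000, +0.0421]
  T[2,:] = [+0.1429, +0.1615, +0.0000, -0.0870, +0.0559]
  T[3,:] = [-0.0217, -0.1522, -0.2029, +0.0000, -0.0725]
  T[4,:] = [+0.0217, -0.0217, -0.1304, +0.2754, +0.0000]
moduli |λ_i(T)| = 0.2877, 0.1404, 0.1289, 0.1289, 0.1067.
ρ(T) = max|λ| = 0.2877; 0.2877 < 1 ⇒ converges.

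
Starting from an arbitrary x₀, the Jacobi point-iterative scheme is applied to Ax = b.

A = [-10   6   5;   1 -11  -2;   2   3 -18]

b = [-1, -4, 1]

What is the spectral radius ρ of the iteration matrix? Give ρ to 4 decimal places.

0.3075

Write A = D+L+U with D = diag(-10, -11, -18).
Jacobi: T = -D⁻¹(L+U), T[0,2] = -(5)/(-10) = +0.5000; T[0,0] = 0.
  T[0,:] = [+0.0000, +0.6000, +0.5000]
  T[1,:] = [+0.0909, +0.0000, -0.1818]
  T[2,:] = [+0.1111, +0.1667, +0.0000]
|eigenvalues of T|: 0.3075, 0.2479, 0.0596.
ρ(T) = max|λ| = 0.3075; 0.3075 < 1, so it converges for any x₀.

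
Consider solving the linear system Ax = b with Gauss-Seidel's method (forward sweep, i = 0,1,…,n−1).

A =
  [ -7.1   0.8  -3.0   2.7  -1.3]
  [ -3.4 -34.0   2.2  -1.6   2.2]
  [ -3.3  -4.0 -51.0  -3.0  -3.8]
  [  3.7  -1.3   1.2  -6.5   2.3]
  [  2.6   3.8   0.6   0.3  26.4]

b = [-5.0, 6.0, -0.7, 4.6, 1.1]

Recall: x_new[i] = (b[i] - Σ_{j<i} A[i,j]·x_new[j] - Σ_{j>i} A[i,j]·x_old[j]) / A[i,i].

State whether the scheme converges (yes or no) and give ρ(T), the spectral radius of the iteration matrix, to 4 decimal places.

Diagonal D = diag(-7.1, -34, -51, -6.5, 26.4); L, U strict lower/upper.
T_GS = -(D+L)⁻¹U: row 0 first, T[0,1] = -(0.8)/(-7.1) = +0.1127; later rows by forward substitution.
  T[0,:] = [+0.0000 +0.1127 -0.4225 +0.3803 -0.1831]
  T[1,:] = [+0.0000 -0.0113 +0.1070 -0.0851 +0.0830]
  T[2,:] = [+0.0000 -0.0064 +0.0190 -0.0768 -0.0692]
  T[3,:] = [+0.0000 +0.0652 -0.2584 +0.2193 +0.2202]
  T[4,:] = [+0.0000 -0.0101 +0.0287 -0.0260 +0.0052]
|roots of det(T-λI)|: 0.2347, 0.0558, 0.0338, 0.0338, 0.0000.
ρ = 0.2347; 0.2347 < 1, so it converges for any x₀.

yes, ρ = 0.2347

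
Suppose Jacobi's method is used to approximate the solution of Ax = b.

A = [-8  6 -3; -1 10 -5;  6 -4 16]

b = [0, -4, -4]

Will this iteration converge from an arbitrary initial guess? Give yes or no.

A = D + L + U where D = diag(-8, 10, 16).
Jacobi T = -D⁻¹(L+U): T[2,0] = -(6)/(16) = -0.3750; T[2,2] = 0.
  T[0,:] = [+0.0000  +0.7500  -0.3750]
  T[1,:] = [+0.1000  +0.0000  +0.5000]
  T[2,:] = [-0.3750  +0.2500  +0.0000]
|λ(T)| sorted: 0.7376, 0.4510, 0.4510.
spectral radius ρ = 0.7376; 0.7376 < 1, so it converges for any x₀.

yes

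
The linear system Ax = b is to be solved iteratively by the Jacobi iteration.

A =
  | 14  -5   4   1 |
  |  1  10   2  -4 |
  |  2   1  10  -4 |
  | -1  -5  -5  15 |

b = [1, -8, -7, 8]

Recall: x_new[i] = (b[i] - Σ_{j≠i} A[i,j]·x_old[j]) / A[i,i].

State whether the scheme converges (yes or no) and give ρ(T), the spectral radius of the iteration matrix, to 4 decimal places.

A = D + L + U where D = diag(14, 10, 10, 15).
Jacobi T = -D⁻¹(L+U): T[3,2] = -(-5)/(15) = +0.3333; T[3,3] = 0.
  T[0,:] = [+0.0000 +0.3571 -0.2857 -0.0714]
  T[1,:] = [-0.1000 +0.0000 -0.2000 +0.4000]
  T[2,:] = [-0.2000 -0.1000 +0.0000 +0.4000]
  T[3,:] = [+0.0667 +0.3333 +0.3333 +0.0000]
eigenvalue magnitudes: 0.5506, 0.4570, 0.2593, 0.1657.
ρ(T) = max|λ| = 0.5506; 0.5506 < 1: convergent.

yes, ρ = 0.5506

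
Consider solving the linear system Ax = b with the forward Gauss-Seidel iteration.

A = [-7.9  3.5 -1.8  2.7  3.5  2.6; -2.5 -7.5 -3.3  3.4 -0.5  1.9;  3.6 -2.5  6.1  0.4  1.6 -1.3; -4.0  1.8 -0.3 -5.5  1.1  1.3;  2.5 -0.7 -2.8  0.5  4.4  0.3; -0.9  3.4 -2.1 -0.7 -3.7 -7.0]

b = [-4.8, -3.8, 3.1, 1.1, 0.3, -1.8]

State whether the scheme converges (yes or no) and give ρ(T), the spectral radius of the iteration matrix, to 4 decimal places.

Write A = D+L+U with D = diag(-7.9, -7.5, 6.1, -5.5, 4.4, -7).
Gauss-Seidel: T = -(D+L)⁻¹U, row 0 first, T[0,5] = -(2.6)/(-7.9) = +0.3291; later rows by forward substitution.
  T[0,:] = [+0.0000  +0.4430  -0.2278  +0.3418  +0.4430  +0.3291]
  T[1,:] = [+0.0000  -0.1477  -0.3641  +0.3394  -0.2143  +0.1436]
  T[2,:] = [+0.0000  -0.3220  -0.0147  -0.1282  -0.6116  +0.0777]
  T[3,:] = [+0.0000  -0.3530  +0.0474  -0.1305  -0.1590  +0.0398]
  T[4,:] = [+0.0000  -0.4400  +0.0568  -0.2069  -0.6570  -0.1874]
  T[5,:] = [+0.0000  +0.2358  -0.1779  +0.2818  +0.3856  +0.0992]
eigenvalue magnitudes: 0.8994, 0.3638, 0.3638, 0.0792, 0.0024, 0.0000.
ρ = 0.8994; 0.8994 < 1: convergent.

yes, ρ = 0.8994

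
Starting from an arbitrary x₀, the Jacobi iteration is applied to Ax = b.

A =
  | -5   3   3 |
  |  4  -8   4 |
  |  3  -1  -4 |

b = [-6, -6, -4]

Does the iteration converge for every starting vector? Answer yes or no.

yes

Diagonal D = diag(-5, -8, -4); L, U strict lower/upper.
Jacobi: T = -D⁻¹(L+U), T[0,2] = -(3)/(-5) = +0.6000; T[0,0] = 0.
  T[0,:] = [+0.0000 +0.6000 +0.6000]
  T[1,:] = [+0.5000 +0.0000 +0.5000]
  T[2,:] = [+0.7500 -0.2500 +0.0000]
|λ(T)| sorted: 0.8907, 0.6184, 0.2723.
ρ = 0.8907; 0.8907 < 1 ⇒ converges.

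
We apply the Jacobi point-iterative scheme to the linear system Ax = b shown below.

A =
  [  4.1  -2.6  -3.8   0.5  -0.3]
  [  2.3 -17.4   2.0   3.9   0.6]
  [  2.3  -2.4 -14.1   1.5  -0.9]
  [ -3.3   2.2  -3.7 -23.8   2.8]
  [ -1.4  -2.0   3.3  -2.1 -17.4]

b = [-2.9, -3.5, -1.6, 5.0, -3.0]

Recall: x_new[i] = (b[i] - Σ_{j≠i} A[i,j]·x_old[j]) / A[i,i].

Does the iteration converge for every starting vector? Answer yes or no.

yes

A = D + L + U where D = diag(4.1, -17.4, -14.1, -23.8, -17.4).
T_J = -D⁻¹(L+U): T[3,1] = -(2.2)/(-23.8) = +0.0924; T[3,3] = 0.
  T[0,:] = [+0.0000, +0.6341, +0.9268, -0.1220, +0.0732]
  T[1,:] = [+0.1322, +0.0000, +0.1149, +0.2241, +0.0345]
  T[2,:] = [+0.1631, -0.1702, +0.0000, +0.1064, -0.0638]
  T[3,:] = [-0.1387, +0.0924, -0.1555, +0.0000, +0.1176]
  T[4,:] = [-0.0805, -0.1149, +0.1897, -0.1207, +0.0000]
|eigenvalues of T|: 0.5144, 0.3780, 0.1554, 0.1554, 0.0588.
spectral radius ρ = 0.5144; 0.5144 < 1 ⇒ converges.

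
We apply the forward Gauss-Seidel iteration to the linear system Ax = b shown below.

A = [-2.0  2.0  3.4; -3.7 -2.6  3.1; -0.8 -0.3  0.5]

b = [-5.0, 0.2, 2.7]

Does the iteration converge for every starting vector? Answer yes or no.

no

A = D + L + U where D = diag(-2, -2.6, 0.5).
GS T = -(D+L)⁻¹U: row 0 first, T[0,2] = -(3.4)/(-2) = +1.7000; later rows by forward substitution.
  T[0,:] = [+0.0000, +1.0000, +1.7000]
  T[1,:] = [+0.0000, -1.4231, -1.2269]
  T[2,:] = [+0.0000, +0.7462, +1.9838]
eigenvalue magnitudes: 1.6897, 1.1290, 0.0000.
ρ(T) = max|λ| = 1.6897; 1.6897 > 1, so it fails to converge.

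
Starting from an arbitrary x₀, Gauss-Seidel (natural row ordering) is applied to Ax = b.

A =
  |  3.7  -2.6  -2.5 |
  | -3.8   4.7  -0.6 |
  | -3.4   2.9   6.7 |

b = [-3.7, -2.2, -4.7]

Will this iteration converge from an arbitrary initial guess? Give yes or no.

A = D + L + U where D = diag(3.7, 4.7, 6.7).
T_GS = -(D+L)⁻¹U: row 0 first, T[0,1] = -(-2.6)/(3.7) = +0.7027; later rows by forward substitution.
  T[0,:] = [+0.0000, +0.7027, +0.6757]
  T[1,:] = [+0.0000, +0.5681, +0.6740]
  T[2,:] = [+0.0000, +0.1107, +0.0512]
|λ(T)| sorted: 0.6857, 0.0664, 0.0000.
spectral radius ρ = 0.6857; 0.6857 < 1 ⇒ converges.

yes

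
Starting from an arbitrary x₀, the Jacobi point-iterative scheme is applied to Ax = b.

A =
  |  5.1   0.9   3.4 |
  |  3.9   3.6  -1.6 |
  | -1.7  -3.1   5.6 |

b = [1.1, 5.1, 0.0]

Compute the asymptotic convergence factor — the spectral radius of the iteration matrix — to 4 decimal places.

Diagonal D = diag(5.1, 3.6, 5.6); L, U strict lower/upper.
T_J = -D⁻¹(L+U): T[0,1] = -(0.9)/(5.1) = -0.1765; T[0,0] = 0.
  T[0,:] = [+0.0000, -0.1765, -0.6667]
  T[1,:] = [-1.0833, +0.0000, +0.4444]
  T[2,:] = [+0.3036, +0.5536, +0.0000]
moduli |λ_i(T)| = 0.8295, 0.6733, 0.6733.
ρ = 0.8295; 0.8295 < 1, so it converges for any x₀.

0.8295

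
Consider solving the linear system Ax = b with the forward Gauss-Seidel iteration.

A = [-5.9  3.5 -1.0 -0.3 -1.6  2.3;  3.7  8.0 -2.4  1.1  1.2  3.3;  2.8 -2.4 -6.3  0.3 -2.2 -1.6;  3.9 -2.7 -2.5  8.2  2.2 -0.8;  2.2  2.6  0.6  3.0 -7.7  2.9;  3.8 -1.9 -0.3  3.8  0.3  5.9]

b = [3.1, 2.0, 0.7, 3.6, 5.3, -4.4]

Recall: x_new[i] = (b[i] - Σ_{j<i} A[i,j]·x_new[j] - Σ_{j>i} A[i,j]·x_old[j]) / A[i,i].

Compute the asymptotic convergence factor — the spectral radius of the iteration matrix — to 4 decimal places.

0.9432

A = D + L + U where D = diag(-5.9, 8, -6.3, 8.2, -7.7, 5.9).
GS T = -(D+L)⁻¹U: row 0 first, T[0,4] = -(-1.6)/(-5.9) = -0.2712; later rows by forward substitution.
  T[0,:] = [+0.0000, +0.5932, -0.1695, -0.0508, -0.2712, +0.3898]
  T[1,:] = [+0.0000, -0.2744, +0.3784, -0.1140, -0.0246, -0.5928]
  T[2,:] = [+0.0000, +0.3682, -0.2195, +0.0684, -0.4604, +0.1451]
  T[3,:] = [+0.0000, -0.2602, +0.1383, +0.0075, -0.2878, -0.2388]
  T[4,:] = [+0.0000, +0.0041, +0.1161, -0.0448, -0.2338, +0.2061]
  T[5,:] = [+0.0000, -0.2843, +0.1249, -0.0030, +0.3406, -0.2913]
|roots of det(T-λI)|: 0.9432, 0.3521, 0.2270, 0.0855, 0.0855, 0.0000.
ρ(T) = max|λ| = 0.9432; 0.9432 < 1, so it converges for any x₀.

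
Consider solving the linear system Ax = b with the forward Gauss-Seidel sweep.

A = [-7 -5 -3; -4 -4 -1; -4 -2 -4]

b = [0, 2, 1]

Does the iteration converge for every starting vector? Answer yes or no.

Let D = diag(-7, -4, -4); L, U the strict triangles.
GS T = -(D+L)⁻¹U: row 0 first, T[0,2] = -(-3)/(-7) = -0.4286; later rows by forward substitution.
  T[0,:] = [+0.0000  -0.7143  -0.4286]
  T[1,:] = [+0.0000  +0.7143  +0.1786]
  T[2,:] = [+0.0000  +0.3571  +0.3393]
|roots of det(T-λI)|: 0.8413, 0.2123, 0.0000.
ρ(T) = max|λ| = 0.8413; 0.8413 < 1: convergent.

yes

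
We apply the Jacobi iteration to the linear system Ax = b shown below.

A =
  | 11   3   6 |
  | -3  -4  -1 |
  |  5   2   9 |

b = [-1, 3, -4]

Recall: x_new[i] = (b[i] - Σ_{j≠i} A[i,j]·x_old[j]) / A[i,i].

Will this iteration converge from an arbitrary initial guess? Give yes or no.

A = D + L + U where D = diag(11, -4, 9).
T_J = -D⁻¹(L+U): T[1,0] = -(-3)/(-4) = -0.7500; T[1,1] = 0.
  T[0,:] = [+0.0000, -0.2727, -0.5455]
  T[1,:] = [-0.7500, +0.0000, -0.2500]
  T[2,:] = [-0.5556, -0.2222, +0.0000]
|eigenvalues of T|: 0.8458, 0.5860, 0.2599.
ρ(T) = max|λ| = 0.8458; 0.8458 < 1: convergent.

yes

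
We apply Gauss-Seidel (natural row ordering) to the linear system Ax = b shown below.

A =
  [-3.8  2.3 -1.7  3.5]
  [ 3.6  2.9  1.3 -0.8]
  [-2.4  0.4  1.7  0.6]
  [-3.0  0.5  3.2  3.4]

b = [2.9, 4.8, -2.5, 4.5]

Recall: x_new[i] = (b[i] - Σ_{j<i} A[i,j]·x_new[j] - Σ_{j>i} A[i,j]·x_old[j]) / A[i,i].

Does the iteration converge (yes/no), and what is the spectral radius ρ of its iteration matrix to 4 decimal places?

Write A = D+L+U with D = diag(-3.8, 2.9, 1.7, 3.4).
T_GS = -(D+L)⁻¹U: row 0 first, T[0,1] = -(2.3)/(-3.8) = +0.6053; later rows by forward substitution.
  T[0,:] = [+0.0000  +0.6053  -0.4474  +0.9211]
  T[1,:] = [+0.0000  -0.7514  +0.1071  -0.8675]
  T[2,:] = [+0.0000  +1.0313  -0.6568  +1.1515]
  T[3,:] = [+0.0000  -0.3261  +0.2077  -0.1435]
|eigenvalues of T|: 1.4695, 0.2843, 0.2022, 0.0000.
spectral radius ρ = 1.4695; 1.4695 > 1 ⇒ diverges.

no, ρ = 1.4695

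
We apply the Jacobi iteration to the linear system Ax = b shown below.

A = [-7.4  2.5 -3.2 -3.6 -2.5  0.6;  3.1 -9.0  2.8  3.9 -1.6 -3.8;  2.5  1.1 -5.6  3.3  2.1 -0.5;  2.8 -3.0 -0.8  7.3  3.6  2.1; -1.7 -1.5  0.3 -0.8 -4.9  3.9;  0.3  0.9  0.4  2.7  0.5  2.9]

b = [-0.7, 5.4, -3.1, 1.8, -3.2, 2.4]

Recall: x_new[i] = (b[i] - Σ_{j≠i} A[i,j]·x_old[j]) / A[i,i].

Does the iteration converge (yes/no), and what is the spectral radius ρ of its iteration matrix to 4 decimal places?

no, ρ = 1.1851

A = D + L + U where D = diag(-7.4, -9, -5.6, 7.3, -4.9, 2.9).
Jacobi T = -D⁻¹(L+U): T[0,4] = -(-2.5)/(-7.4) = -0.3378; T[0,0] = 0.
  T[0,:] = [+0.0000, +0.3378, -0.4324, -0.4865, -0.3378, +0.0811]
  T[1,:] = [+0.3444, +0.0000, +0.3111, +0.4333, -0.1778, -0.4222]
  T[2,:] = [+0.4464, +0.1964, +0.0000, +0.5893, +0.3750, -0.0893]
  T[3,:] = [-0.3836, +0.4110, +0.1096, +0.0000, -0.4932, -0.2877]
  T[4,:] = [-0.3469, -0.3061, +0.0612, -0.1633, +0.0000, +0.7959]
  T[5,:] = [-0.1034, -0.3103, -0.1379, -0.9310, -0.1724, +0.0000]
|λ(T)| sorted: 1.1851, 0.7931, 0.7931, 0.4166, 0.2389, 0.2118.
spectral radius ρ = 1.1851; 1.1851 > 1, so it fails to converge.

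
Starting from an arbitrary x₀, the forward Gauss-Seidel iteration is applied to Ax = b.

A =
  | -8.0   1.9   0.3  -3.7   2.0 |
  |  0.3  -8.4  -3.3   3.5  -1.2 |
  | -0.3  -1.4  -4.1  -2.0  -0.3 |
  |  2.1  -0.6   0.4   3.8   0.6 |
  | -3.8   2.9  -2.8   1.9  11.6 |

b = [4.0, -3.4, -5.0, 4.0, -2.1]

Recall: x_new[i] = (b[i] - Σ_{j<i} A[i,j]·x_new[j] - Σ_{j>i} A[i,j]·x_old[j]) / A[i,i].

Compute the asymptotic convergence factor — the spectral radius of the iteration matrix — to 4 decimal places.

Write A = D+L+U with D = diag(-8, -8.4, -4.1, 3.8, 11.6).
Gauss-Seidel: T = -(D+L)⁻¹U, row 0 first, T[0,3] = -(-3.7)/(-8) = -0.4625; later rows by forward substitution.
  T[0,:] = [+0.0000 +0.2375 +0.0375 -0.4625 +0.2500]
  T[1,:] = [+0.0000 +0.0085 -0.3915 +0.4001 -0.1339]
  T[2,:] = [+0.0000 -0.0203 +0.1309 -0.5906 -0.0457]
  T[3,:] = [+0.0000 -0.1278 -0.0963 +0.3809 -0.3124]
  T[4,:] = [+0.0000 +0.0917 +0.1575 -0.4565 +0.1555]
|eigenvalues of T|: 0.6165, 0.2616, 0.1208, 0.1208, 0.0000.
ρ = 0.6165; 0.6165 < 1 ⇒ converges.

0.6165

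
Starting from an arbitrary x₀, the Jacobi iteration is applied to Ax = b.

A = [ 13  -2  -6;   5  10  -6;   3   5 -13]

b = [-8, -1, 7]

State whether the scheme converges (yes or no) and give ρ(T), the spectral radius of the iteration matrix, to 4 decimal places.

Split A = D + L + U, D = diag(13, 10, -13).
Jacobi: T = -D⁻¹(L+U), T[2,1] = -(5)/(-13) = +0.3846; T[2,2] = 0.
  T[0,:] = [+0.0000 +0.1538 +0.4615]
  T[1,:] = [-0.5000 +0.0000 +0.6000]
  T[2,:] = [+0.2308 +0.3846 +0.0000]
|λ(T)| sorted: 0.6092, 0.3328, 0.3328.
ρ(T) = max|λ| = 0.6092; 0.6092 < 1: convergent.

yes, ρ = 0.6092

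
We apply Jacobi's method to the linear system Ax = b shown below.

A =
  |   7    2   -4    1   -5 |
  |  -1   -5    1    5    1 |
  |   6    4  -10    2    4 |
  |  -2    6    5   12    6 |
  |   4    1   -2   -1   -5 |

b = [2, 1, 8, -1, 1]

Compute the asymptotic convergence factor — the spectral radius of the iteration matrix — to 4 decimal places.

1.1270

Diagonal D = diag(7, -5, -10, 12, -5); L, U strict lower/upper.
T_J = -D⁻¹(L+U): T[2,4] = -(4)/(-10) = +0.4000; T[2,2] = 0.
  T[0,:] = [+0.0000, -0.2857, +0.5714, -0.1429, +0.7143]
  T[1,:] = [-0.2000, +0.0000, +0.2000, +1.0000, +0.2000]
  T[2,:] = [+0.6000, +0.4000, +0.0000, +0.2000, +0.4000]
  T[3,:] = [+0.1667, -0.5000, -0.4167, +0.0000, -0.5000]
  T[4,:] = [+0.8000, +0.2000, -0.4000, -0.2000, +0.0000]
|roots of det(T-λI)|: 1.1270, 0.9275, 0.8105, 0.8105, 0.0221.
spectral radius ρ = 1.1270; 1.1270 > 1: divergent.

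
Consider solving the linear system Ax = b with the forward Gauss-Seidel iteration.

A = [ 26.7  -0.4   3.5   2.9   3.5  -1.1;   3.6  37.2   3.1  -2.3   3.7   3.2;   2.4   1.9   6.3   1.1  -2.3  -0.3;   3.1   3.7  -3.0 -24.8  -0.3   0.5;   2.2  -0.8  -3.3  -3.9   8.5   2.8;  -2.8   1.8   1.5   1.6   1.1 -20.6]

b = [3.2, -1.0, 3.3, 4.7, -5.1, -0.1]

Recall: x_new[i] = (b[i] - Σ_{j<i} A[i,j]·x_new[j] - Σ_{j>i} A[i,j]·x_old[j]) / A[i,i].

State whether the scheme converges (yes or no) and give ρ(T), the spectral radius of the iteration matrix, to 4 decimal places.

yes, ρ = 0.2199

Split A = D + L + U, D = diag(26.7, 37.2, 6.3, -24.8, 8.5, -20.6).
GS T = -(D+L)⁻¹U: row 0 first, T[0,1] = -(-0.4)/(26.7) = +0.0150; later rows by forward substitution.
  T[0,:] = [+0.0000  +0.0150  -0.1311  -0.1086  -0.1311  +0.0412]
  T[1,:] = [+0.0000  -0.0014  -0.0706  +0.0723  -0.0868  -0.0900]
  T[2,:] = [+0.0000  -0.0053  +0.0712  -0.1550  +0.4412  +0.0591]
  T[3,:] = [+0.0000  +0.0023  -0.0355  +0.0160  -0.0948  +0.0047]
  T[4,:] = [+0.0000  -0.0050  +0.0386  -0.0179  +0.1535  -0.3234]
  T[5,:] = [+0.0000  -0.0026  +0.0161  +0.0101  +0.0432  -0.0261]
|λ(T)| sorted: 0.2199, 0.0731, 0.0382, 0.0382, 0.0050, 0.0000.
spectral radius ρ = 0.2199; 0.2199 < 1 ⇒ converges.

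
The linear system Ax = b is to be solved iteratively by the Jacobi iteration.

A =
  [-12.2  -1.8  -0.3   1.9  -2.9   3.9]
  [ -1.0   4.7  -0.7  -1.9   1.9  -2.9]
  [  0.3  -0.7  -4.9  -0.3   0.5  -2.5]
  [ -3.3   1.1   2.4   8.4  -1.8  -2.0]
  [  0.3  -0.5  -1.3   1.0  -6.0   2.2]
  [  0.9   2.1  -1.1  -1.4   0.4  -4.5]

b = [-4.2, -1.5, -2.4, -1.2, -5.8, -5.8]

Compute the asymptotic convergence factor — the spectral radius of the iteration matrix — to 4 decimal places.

0.8202

Write A = D+L+U with D = diag(-12.2, 4.7, -4.9, 8.4, -6, -4.5).
Jacobi: T = -D⁻¹(L+U), T[1,2] = -(-0.7)/(4.7) = +0.1489; T[1,1] = 0.
  T[0,:] = [+0.0000  -0.1475  -0.0246  +0.1557  -0.2377  +0.3197]
  T[1,:] = [+0.2128  +0.0000  +0.1489  +0.4043  -0.4043  +0.6170]
  T[2,:] = [+0.0612  -0.1429  +0.0000  -0.0612  +0.1020  -0.5102]
  T[3,:] = [+0.3929  -0.1310  -0.2857  +0.0000  +0.2143  +0.2381]
  T[4,:] = [+0.0500  -0.0833  -0.2167  +0.1667  +0.0000  +0.3667]
  T[5,:] = [+0.2000  +0.4667  -0.2444  -0.3111  +0.0889  +0.0000]
moduli |λ_i(T)| = 0.8202, 0.4489, 0.4489, 0.2966, 0.2966, 0.1424.
ρ(T) = max|λ| = 0.8202; 0.8202 < 1 ⇒ converges.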